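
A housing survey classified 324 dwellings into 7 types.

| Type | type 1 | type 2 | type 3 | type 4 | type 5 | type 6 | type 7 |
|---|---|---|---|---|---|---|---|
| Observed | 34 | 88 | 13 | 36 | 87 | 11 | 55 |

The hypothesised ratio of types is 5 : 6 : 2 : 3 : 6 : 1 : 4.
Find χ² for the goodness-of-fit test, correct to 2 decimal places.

Ratio total = 27. Expected counts: 324×5/27 = 60, 324×6/27 = 72, 324×2/27 = 24, 324×3/27 = 36, 324×6/27 = 72, 324×1/27 = 12, 324×4/27 = 48.
type 1: (34 − 60)²/60 = 676/60 = 11.267
type 2: (88 − 72)²/72 = 256/72 = 3.556
type 3: (13 − 24)²/24 = 121/24 = 5.042
type 4: (36 − 36)²/36 = 0/36 = 0.000
type 5: (87 − 72)²/72 = 225/72 = 3.125
type 6: (11 − 12)²/12 = 1/12 = 0.083
type 7: (55 − 48)²/48 = 49/48 = 1.021
Sum = 24.09

24.09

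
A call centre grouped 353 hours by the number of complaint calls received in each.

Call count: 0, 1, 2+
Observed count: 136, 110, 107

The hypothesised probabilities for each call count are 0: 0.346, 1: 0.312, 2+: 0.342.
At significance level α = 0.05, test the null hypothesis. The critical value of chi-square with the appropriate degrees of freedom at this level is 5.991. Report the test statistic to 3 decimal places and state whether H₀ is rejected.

Expected counts E_i = n·p_i: 353×0.346 = 122.138, 353×0.312 = 110.136, 353×0.342 = 120.726.
0: (136 − 122.138)²/122.138 = 192.155044/122.138 = 1.5733
1: (110 − 110.136)²/110.136 = 0.018496/110.136 = 0.0002
2+: (107 − 120.726)²/120.726 = 188.403076/120.726 = 1.5606
Sum = 3.134
df = 2. Since 3.134 < 5.991, we do not reject H₀.

3.134; do not reject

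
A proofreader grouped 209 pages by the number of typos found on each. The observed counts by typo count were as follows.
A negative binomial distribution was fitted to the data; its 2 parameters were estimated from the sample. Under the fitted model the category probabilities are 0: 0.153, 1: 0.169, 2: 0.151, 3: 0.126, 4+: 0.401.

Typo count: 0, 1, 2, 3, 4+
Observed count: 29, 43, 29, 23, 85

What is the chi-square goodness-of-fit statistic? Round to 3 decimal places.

Expected counts E_i = n·p_i: 209×0.153 = 31.977, 209×0.169 = 35.321, 209×0.151 = 31.559, 209×0.126 = 26.334, 209×0.401 = 83.809.
χ² = (29−31.977)²/31.977 + (43−35.321)²/35.321 + (29−31.559)²/31.559 + (23−26.334)²/26.334 + (85−83.809)²/83.809
   = 0.2772 + 1.6695 + 0.2075 + 0.4221 + 0.0169
Sum = 2.593

2.593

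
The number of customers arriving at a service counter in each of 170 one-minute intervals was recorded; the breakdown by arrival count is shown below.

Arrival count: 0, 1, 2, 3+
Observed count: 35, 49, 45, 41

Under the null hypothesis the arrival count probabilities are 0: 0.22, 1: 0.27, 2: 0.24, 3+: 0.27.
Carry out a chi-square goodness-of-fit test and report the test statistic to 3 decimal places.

1.319

Expected counts E_i = n·p_i: 170×0.22 = 37.4, 170×0.27 = 45.9, 170×0.24 = 40.8, 170×0.27 = 45.9.
cat         O        E   (O−E)²/E
0          35     37.4     0.1540
1          49     45.9     0.2094
2          45     40.8     0.4324
3+         41     45.9     0.5231
Sum = 1.319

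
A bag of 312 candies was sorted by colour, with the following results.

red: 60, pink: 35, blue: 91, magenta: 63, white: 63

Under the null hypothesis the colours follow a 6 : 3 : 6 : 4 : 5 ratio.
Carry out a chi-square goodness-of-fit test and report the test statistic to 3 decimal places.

Ratio total = 24. Expected counts: 312×6/24 = 78, 312×3/24 = 39, 312×6/24 = 78, 312×4/24 = 52, 312×5/24 = 65.
red: (60 − 78)²/78 = 324/78 = 4.1538
pink: (35 − 39)²/39 = 16/39 = 0.4103
blue: (91 − 78)²/78 = 169/78 = 2.1667
magenta: (63 − 52)²/52 = 121/52 = 2.3269
white: (63 − 65)²/65 = 4/65 = 0.0615
Sum = 9.119

9.119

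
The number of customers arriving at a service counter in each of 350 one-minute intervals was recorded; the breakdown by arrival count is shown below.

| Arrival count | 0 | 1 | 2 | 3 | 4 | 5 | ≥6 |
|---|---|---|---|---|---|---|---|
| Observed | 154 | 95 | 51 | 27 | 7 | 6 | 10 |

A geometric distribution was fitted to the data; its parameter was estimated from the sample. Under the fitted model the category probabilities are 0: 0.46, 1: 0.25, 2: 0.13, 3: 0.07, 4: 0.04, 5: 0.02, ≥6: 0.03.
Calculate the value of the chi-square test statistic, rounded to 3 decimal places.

5.534

Expected counts E_i = n·p_i: 350×0.46 = 161, 350×0.25 = 87.5, 350×0.13 = 45.5, 350×0.07 = 24.5, 350×0.04 = 14, 350×0.02 = 7, 350×0.03 = 10.5.
0: (154 − 161)²/161 = 49/161 = 0.3043
1: (95 − 87.5)²/87.5 = 56.25/87.5 = 0.6429
2: (51 − 45.5)²/45.5 = 30.25/45.5 = 0.6648
3: (27 − 24.5)²/24.5 = 6.25/24.5 = 0.2551
4: (7 − 14)²/14 = 49/14 = 3.5000
5: (6 − 7)²/7 = 1/7 = 0.1429
≥6: (10 − 10.5)²/10.5 = 0.25/10.5 = 0.0238
Sum = 5.534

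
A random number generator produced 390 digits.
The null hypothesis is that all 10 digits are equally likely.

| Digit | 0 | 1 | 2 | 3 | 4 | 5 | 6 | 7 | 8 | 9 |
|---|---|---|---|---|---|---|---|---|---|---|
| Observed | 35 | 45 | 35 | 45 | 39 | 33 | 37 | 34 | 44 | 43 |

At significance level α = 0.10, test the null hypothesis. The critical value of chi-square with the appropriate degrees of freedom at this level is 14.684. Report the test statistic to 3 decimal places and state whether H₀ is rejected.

5.385; do not reject

Expected count for each of the 10 categories: 390/10 = 39.
cat         O        E   (O−E)²/E
0          35       39     0.4103
1          45       39     0.9231
2          35       39     0.4103
3          45       39     0.9231
4          39       39     0.0000
5          33       39     0.9231
6          37       39     0.1026
7          34       39     0.6410
8          44       39     0.6410
9          43       39     0.4103
Sum = 5.385
df = 9. Since 5.385 < 14.684, we do not reject H₀.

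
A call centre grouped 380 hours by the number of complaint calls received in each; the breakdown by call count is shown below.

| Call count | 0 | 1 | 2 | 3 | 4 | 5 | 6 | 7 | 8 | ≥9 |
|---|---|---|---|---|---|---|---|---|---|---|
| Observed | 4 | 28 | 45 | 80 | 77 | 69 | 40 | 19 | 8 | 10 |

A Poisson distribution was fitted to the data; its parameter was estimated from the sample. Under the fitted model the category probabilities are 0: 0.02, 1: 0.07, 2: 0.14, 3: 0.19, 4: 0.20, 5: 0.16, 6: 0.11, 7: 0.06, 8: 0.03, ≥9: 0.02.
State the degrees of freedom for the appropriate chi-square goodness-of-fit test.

There are k = 10 categories and 1 parameter estimated from the data, so df = 10 − 1 − 1 = 8.

8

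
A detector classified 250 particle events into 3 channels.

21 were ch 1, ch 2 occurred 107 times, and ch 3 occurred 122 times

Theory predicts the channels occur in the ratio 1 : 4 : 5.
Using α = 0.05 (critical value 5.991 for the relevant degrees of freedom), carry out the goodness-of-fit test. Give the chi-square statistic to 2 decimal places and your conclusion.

1.20; do not reject

Ratio total = 10. Expected counts: 250×1/10 = 25, 250×4/10 = 100, 250×5/10 = 125.
χ² = (21−25)²/25 + (107−100)²/100 + (122−125)²/125
   = 0.640 + 0.490 + 0.072
Sum = 1.20
df = 2. Since 1.20 < 5.991, we do not reject H₀.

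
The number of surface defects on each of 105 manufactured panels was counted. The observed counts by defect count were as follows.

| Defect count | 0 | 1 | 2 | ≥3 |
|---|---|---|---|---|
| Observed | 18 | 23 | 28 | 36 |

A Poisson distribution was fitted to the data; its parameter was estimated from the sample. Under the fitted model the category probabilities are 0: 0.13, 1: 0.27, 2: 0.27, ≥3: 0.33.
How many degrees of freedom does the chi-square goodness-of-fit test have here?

2

There are k = 4 categories and 1 parameter estimated from the data, so df = 4 − 1 − 1 = 2.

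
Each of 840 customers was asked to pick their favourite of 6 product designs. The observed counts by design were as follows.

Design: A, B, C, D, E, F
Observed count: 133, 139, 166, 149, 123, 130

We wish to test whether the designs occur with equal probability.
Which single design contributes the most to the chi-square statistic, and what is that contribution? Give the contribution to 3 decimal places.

Expected count for each of the 6 categories: 840/6 = 140.
A: (133 − 140)²/140 = 49/140 = 0.3500
B: (139 − 140)²/140 = 1/140 = 0.0071
C: (166 − 140)²/140 = 676/140 = 4.8286
D: (149 − 140)²/140 = 81/140 = 0.5786
E: (123 − 140)²/140 = 289/140 = 2.0643
F: (130 − 140)²/140 = 100/140 = 0.7143
The largest term is for C: 4.829.

C, 4.829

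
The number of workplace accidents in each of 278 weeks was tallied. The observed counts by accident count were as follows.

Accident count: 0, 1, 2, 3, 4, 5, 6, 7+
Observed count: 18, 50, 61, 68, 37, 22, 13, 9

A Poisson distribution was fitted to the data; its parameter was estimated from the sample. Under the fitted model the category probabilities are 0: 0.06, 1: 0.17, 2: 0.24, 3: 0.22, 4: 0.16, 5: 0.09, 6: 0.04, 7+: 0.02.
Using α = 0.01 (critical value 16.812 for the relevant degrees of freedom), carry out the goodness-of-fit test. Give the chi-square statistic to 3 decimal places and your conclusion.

5.587; do not reject

Expected counts E_i = n·p_i: 278×0.06 = 16.68, 278×0.17 = 47.26, 278×0.24 = 66.72, 278×0.22 = 61.16, 278×0.16 = 44.48, 278×0.09 = 25.02, 278×0.04 = 11.12, 278×0.02 = 5.56.
0: (18 − 16.68)²/16.68 = 1.7424/16.68 = 0.1045
1: (50 − 47.26)²/47.26 = 7.5076/47.26 = 0.1589
2: (61 − 66.72)²/66.72 = 32.7184/66.72 = 0.4904
3: (68 − 61.16)²/61.16 = 46.7856/61.16 = 0.7650
4: (37 − 44.48)²/44.48 = 55.9504/44.48 = 1.2579
5: (22 − 25.02)²/25.02 = 9.1204/25.02 = 0.3645
6: (13 − 11.12)²/11.12 = 3.5344/11.12 = 0.3178
7+: (9 − 5.56)²/5.56 = 11.8336/5.56 = 2.1283
Sum = 5.587
df = 6. Since 5.587 < 16.812, we do not reject H₀.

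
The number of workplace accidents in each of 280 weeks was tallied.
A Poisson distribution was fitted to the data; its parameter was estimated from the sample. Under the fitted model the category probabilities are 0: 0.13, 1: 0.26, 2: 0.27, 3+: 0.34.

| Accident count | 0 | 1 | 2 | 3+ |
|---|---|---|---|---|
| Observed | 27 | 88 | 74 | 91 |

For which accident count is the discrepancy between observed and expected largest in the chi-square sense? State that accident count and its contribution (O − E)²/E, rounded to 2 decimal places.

1, 3.17

Expected counts E_i = n·p_i: 280×0.13 = 36.4, 280×0.26 = 72.8, 280×0.27 = 75.6, 280×0.34 = 95.2.
χ² = (27−36.4)²/36.4 + (88−72.8)²/72.8 + (74−75.6)²/75.6 + (91−95.2)²/95.2
   = 2.427 + 3.174 + 0.034 + 0.185
The largest term is for 1: 3.17.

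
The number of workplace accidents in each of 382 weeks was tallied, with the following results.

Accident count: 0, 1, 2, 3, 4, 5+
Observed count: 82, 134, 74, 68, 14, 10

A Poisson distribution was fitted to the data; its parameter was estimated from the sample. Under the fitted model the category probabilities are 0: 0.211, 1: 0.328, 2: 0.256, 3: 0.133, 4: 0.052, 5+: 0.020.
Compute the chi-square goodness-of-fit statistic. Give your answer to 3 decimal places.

14.696

Expected counts E_i = n·p_i: 382×0.211 = 80.602, 382×0.328 = 125.296, 382×0.256 = 97.792, 382×0.133 = 50.806, 382×0.052 = 19.864, 382×0.020 = 7.64.
χ² = (82−80.602)²/80.602 + (134−125.296)²/125.296 + (74−97.792)²/97.792 + (68−50.806)²/50.806 + (14−19.864)²/19.864 + (10−7.64)²/7.64
   = 0.0242 + 0.6046 + 5.7884 + 5.8189 + 1.7311 + 0.7290
Sum = 14.696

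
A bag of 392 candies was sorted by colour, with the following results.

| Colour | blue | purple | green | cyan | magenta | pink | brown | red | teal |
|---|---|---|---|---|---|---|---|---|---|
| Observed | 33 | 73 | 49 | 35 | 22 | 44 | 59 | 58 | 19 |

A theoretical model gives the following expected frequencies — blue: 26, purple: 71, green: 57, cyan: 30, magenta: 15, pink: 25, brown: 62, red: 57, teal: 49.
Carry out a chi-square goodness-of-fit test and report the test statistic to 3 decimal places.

blue: (33 − 26)²/26 = 49/26 = 1.8846
purple: (73 − 71)²/71 = 4/71 = 0.0563
green: (49 − 57)²/57 = 64/57 = 1.1228
cyan: (35 − 30)²/30 = 25/30 = 0.8333
magenta: (22 − 15)²/15 = 49/15 = 3.2667
pink: (44 − 25)²/25 = 361/25 = 14.4400
brown: (59 − 62)²/62 = 9/62 = 0.1452
red: (58 − 57)²/57 = 1/57 = 0.0175
teal: (19 − 49)²/49 = 900/49 = 18.3673
Sum = 40.134

40.134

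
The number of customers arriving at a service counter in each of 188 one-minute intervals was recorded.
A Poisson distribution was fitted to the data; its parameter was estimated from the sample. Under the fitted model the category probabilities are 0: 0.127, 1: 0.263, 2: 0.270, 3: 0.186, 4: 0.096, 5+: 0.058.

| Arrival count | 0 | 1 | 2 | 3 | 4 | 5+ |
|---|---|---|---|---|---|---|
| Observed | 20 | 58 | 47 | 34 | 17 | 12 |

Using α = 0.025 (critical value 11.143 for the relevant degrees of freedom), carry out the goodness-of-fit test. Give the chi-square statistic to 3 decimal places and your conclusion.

2.586; do not reject

Expected counts E_i = n·p_i: 188×0.127 = 23.876, 188×0.263 = 49.444, 188×0.270 = 50.76, 188×0.186 = 34.968, 188×0.096 = 18.048, 188×0.058 = 10.904.
cat         O        E   (O−E)²/E
0          20   23.876     0.6292
1          58   49.444     1.4806
2          47    50.76     0.2785
3          34   34.968     0.0268
4          17   18.048     0.0609
5+         12   10.904     0.1102
Sum = 2.586
df = 4. Since 2.586 < 11.143, we do not reject H₀.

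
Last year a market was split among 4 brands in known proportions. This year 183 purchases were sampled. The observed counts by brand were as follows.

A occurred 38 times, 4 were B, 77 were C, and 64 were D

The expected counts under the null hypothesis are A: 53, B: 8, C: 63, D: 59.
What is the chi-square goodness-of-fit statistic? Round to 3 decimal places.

χ² = (38−53)²/53 + (4−8)²/8 + (77−63)²/63 + (64−59)²/59
   = 4.2453 + 2.0000 + 3.1111 + 0.4237
Sum = 9.780

9.780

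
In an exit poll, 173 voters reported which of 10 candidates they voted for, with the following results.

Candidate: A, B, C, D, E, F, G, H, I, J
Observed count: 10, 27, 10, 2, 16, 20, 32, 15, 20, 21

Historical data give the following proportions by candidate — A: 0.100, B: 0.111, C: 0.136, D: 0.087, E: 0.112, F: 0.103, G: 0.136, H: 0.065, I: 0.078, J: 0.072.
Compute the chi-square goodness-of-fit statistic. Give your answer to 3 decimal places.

39.498

Expected counts E_i = n·p_i: 173×0.100 = 17.3, 173×0.111 = 19.203, 173×0.136 = 23.528, 173×0.087 = 15.051, 173×0.112 = 19.376, 173×0.103 = 17.819, 173×0.136 = 23.528, 173×0.065 = 11.245, 173×0.078 = 13.494, 173×0.072 = 12.456.
A: (10 − 17.3)²/17.3 = 53.29/17.3 = 3.0803
B: (27 − 19.203)²/19.203 = 60.793209/19.203 = 3.1658
C: (10 − 23.528)²/23.528 = 183.006784/23.528 = 7.7783
D: (2 − 15.051)²/15.051 = 170.328601/15.051 = 11.3168
E: (16 − 19.376)²/19.376 = 11.397376/19.376 = 0.5882
F: (20 − 17.819)²/17.819 = 4.756761/17.819 = 0.2669
G: (32 − 23.528)²/23.528 = 71.774784/23.528 = 3.0506
H: (15 − 11.245)²/11.245 = 14.100025/11.245 = 1.2539
I: (20 − 13.494)²/13.494 = 42.328036/13.494 = 3.1368
J: (21 − 12.456)²/12.456 = 72.999936/12.456 = 5.8606
Sum = 39.498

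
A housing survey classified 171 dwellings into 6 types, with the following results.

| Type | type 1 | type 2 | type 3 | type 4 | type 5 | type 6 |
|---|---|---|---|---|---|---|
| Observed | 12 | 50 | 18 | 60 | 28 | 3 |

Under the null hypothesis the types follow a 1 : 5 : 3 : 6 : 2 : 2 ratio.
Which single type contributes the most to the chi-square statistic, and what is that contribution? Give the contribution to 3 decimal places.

type 6, 12.500

Ratio total = 19. Expected counts: 171×1/19 = 9, 171×5/19 = 45, 171×3/19 = 27, 171×6/19 = 54, 171×2/19 = 18, 171×2/19 = 18.
χ² = (12−9)²/9 + (50−45)²/45 + (18−27)²/27 + (60−54)²/54 + (28−18)²/18 + (3−18)²/18
   = 1.0000 + 0.5556 + 3.0000 + 0.6667 + 5.5556 + 12.5000
The largest term is for type 6: 12.500.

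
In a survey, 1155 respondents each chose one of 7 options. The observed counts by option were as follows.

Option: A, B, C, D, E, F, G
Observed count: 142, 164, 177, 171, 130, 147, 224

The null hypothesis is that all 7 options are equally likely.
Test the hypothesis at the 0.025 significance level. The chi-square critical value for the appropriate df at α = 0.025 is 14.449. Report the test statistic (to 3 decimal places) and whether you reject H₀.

Under H₀ each category has probability 1/7, so each expected count is 1155/7 = 165.
cat         O        E   (O−E)²/E
A         142      165     3.2061
B         164      165     0.0061
C         177      165     0.8727
D         171      165     0.2182
E         130      165     7.4242
F         147      165     1.9636
G         224      165    21.0970
Sum = 34.788
df = 6. Since 34.788 > 14.449, we reject H₀.

34.788; reject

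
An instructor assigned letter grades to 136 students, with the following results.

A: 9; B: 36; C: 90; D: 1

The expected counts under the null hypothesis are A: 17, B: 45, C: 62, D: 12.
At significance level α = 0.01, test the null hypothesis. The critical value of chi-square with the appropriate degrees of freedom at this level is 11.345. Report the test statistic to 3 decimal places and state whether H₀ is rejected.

cat         O        E   (O−E)²/E
A           9       17     3.7647
B          36       45     1.8000
C          90       62    12.6452
D           1       12    10.0833
Sum = 28.293
df = 3. Since 28.293 > 11.345, we reject H₀.

28.293; reject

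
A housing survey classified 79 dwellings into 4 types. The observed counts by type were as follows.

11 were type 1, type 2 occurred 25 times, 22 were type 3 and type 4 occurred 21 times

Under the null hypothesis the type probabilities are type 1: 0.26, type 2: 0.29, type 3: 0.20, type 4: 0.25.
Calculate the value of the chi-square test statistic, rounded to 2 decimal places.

7.13

Expected counts E_i = n·p_i: 79×0.26 = 20.54, 79×0.29 = 22.91, 79×0.20 = 15.8, 79×0.25 = 19.75.
cat         O        E   (O−E)²/E
type 1     11    20.54      4.431
type 2     25    22.91      0.191
type 3     22     15.8      2.433
type 4     21    19.75      0.079
Sum = 7.13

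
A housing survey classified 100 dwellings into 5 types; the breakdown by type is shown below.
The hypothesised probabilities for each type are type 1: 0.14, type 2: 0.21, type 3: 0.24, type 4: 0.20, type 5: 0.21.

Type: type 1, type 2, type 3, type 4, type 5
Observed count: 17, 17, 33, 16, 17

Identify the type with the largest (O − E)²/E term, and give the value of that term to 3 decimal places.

type 3, 3.375

Expected counts E_i = n·p_i: 100×0.14 = 14, 100×0.21 = 21, 100×0.24 = 24, 100×0.20 = 20, 100×0.21 = 21.
cat         O        E   (O−E)²/E
type 1     17       14     0.6429
type 2     17       21     0.7619
type 3     33       24     3.3750
type 4     16       20     0.8000
type 5     17       21     0.7619
The largest term is for type 3: 3.375.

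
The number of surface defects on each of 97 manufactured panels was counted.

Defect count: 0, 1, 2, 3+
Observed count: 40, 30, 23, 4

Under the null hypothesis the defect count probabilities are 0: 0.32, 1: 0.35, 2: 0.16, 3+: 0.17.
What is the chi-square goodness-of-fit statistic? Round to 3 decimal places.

Expected counts E_i = n·p_i: 97×0.32 = 31.04, 97×0.35 = 33.95, 97×0.16 = 15.52, 97×0.17 = 16.49.
0: (40 − 31.04)²/31.04 = 80.2816/31.04 = 2.5864
1: (30 − 33.95)²/33.95 = 15.6025/33.95 = 0.4596
2: (23 − 15.52)²/15.52 = 55.9504/15.52 = 3.6051
3+: (4 − 16.49)²/16.49 = 156.0001/16.49 = 9.4603
Sum = 16.111

16.111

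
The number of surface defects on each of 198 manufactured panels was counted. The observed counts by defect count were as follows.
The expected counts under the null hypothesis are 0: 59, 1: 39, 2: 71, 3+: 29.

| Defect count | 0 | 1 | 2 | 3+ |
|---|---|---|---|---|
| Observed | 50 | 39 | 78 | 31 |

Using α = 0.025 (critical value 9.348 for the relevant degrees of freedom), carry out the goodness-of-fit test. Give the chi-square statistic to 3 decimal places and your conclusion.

χ² = (50−59)²/59 + (39−39)²/39 + (78−71)²/71 + (31−29)²/29
   = 1.3729 + 0.0000 + 0.6901 + 0.1379
Sum = 2.201
df = 3. Since 2.201 < 9.348, we do not reject H₀.

2.201; do not reject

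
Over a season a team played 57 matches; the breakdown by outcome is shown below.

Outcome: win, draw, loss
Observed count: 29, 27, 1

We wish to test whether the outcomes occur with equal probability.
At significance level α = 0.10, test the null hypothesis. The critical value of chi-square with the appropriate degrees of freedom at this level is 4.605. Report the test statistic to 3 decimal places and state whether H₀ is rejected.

Under H₀ each category has probability 1/3, so each expected count is 57/3 = 19.
cat         O        E   (O−E)²/E
win        29       19     5.2632
draw       27       19     3.3684
loss        1       19    17.0526
Sum = 25.684
df = 2. Since 25.684 > 4.605, we reject H₀.

25.684; reject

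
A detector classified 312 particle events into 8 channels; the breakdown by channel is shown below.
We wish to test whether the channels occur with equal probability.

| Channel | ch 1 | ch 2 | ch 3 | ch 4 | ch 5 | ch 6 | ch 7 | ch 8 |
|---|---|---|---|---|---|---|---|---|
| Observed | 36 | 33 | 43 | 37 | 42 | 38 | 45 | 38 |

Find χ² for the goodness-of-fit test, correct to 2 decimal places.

Under H₀ each category has probability 1/8, so each expected count is 312/8 = 39.
χ² = (36−39)²/39 + (33−39)²/39 + (43−39)²/39 + (37−39)²/39 + (42−39)²/39 + (38−39)²/39 + (45−39)²/39 + (38−39)²/39
   = 0.231 + 0.923 + 0.410 + 0.103 + 0.231 + 0.026 + 0.923 + 0.026
Sum = 2.87

2.87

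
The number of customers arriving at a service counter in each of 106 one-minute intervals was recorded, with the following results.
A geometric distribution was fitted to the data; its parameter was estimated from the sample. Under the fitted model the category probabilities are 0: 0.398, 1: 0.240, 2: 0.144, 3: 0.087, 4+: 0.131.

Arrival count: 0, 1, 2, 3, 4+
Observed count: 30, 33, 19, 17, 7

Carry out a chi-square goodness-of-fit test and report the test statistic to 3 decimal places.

Expected counts E_i = n·p_i: 106×0.398 = 42.188, 106×0.240 = 25.44, 106×0.144 = 15.264, 106×0.087 = 9.222, 106×0.131 = 13.886.
cat         O        E   (O−E)²/E
0          30   42.188     3.5211
1          33    25.44     2.2466
2          19   15.264     0.9144
3          17    9.222     6.5601
4+          7   13.886     3.4147
Sum = 16.657

16.657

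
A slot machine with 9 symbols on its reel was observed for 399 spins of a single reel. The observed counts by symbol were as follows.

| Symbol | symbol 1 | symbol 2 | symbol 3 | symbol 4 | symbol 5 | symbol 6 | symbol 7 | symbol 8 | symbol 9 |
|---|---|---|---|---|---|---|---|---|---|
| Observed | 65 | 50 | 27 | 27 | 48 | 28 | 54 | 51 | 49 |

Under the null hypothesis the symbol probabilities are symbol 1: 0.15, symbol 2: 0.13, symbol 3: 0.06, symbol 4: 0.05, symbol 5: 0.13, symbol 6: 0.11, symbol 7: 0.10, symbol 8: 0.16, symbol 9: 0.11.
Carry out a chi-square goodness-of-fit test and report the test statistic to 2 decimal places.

Expected counts E_i = n·p_i: 399×0.15 = 59.85, 399×0.13 = 51.87, 399×0.06 = 23.94, 399×0.05 = 19.95, 399×0.13 = 51.87, 399×0.11 = 43.89, 399×0.10 = 39.9, 399×0.16 = 63.84, 399×0.11 = 43.89.
χ² = (65−59.85)²/59.85 + (50−51.87)²/51.87 + (27−23.94)²/23.94 + (27−19.95)²/19.95 + (48−51.87)²/51.87 + (28−43.89)²/43.89 + (54−39.9)²/39.9 + (51−63.84)²/63.84 + (49−43.89)²/43.89
   = 0.443 + 0.067 + 0.391 + 2.491 + 0.289 + 5.753 + 4.983 + 2.582 + 0.595
Sum = 17.59

17.59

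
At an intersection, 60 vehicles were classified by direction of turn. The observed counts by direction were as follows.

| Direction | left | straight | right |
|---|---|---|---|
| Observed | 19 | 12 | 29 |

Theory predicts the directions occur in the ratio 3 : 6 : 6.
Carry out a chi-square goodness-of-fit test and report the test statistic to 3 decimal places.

Ratio total = 15. Expected counts: 60×3/15 = 12, 60×6/15 = 24, 60×6/15 = 24.
χ² = (19−12)²/12 + (12−24)²/24 + (29−24)²/24
   = 4.0833 + 6.0000 + 1.0417
Sum = 11.125

11.125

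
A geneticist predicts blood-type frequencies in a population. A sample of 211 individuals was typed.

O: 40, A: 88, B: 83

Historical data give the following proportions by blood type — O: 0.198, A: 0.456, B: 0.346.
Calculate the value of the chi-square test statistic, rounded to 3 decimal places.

2.145

Expected counts E_i = n·p_i: 211×0.198 = 41.778, 211×0.456 = 96.216, 211×0.346 = 73.006.
χ² = (40−41.778)²/41.778 + (88−96.216)²/96.216 + (83−73.006)²/73.006
   = 0.0757 + 0.7016 + 1.3681
Sum = 2.145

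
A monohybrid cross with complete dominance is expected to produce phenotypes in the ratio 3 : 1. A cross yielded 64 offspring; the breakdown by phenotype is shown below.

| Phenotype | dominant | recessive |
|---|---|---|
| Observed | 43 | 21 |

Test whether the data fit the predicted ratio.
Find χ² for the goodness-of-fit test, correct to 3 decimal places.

2.083

Ratio total = 4. Expected counts: 64×3/4 = 48, 64×1/4 = 16.
cat            O        E   (O−E)²/E
dominant      43       48     0.5208
recessive     21       16     1.5625
Sum = 2.083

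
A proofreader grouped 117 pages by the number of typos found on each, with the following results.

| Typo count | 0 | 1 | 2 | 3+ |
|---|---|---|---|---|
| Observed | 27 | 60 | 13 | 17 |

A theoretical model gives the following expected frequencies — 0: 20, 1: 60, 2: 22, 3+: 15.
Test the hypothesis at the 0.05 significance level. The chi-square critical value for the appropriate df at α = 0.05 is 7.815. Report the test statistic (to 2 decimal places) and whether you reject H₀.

6.40; do not reject

0: (27 − 20)²/20 = 49/20 = 2.450
1: (60 − 60)²/60 = 0/60 = 0.000
2: (13 − 22)²/22 = 81/22 = 3.682
3+: (17 − 15)²/15 = 4/15 = 0.267
Sum = 6.40
df = 3. Since 6.40 < 7.815, we do not reject H₀.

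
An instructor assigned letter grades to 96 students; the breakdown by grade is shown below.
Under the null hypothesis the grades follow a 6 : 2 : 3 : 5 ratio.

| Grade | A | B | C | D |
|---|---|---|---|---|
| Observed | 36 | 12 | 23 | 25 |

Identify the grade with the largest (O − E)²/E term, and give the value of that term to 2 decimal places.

C, 1.39

Ratio total = 16. Expected counts: 96×6/16 = 36, 96×2/16 = 12, 96×3/16 = 18, 96×5/16 = 30.
cat         O        E   (O−E)²/E
A          36       36      0.000
B          12       12      0.000
C          23       18      1.389
D          25       30      0.833
The largest term is for C: 1.39.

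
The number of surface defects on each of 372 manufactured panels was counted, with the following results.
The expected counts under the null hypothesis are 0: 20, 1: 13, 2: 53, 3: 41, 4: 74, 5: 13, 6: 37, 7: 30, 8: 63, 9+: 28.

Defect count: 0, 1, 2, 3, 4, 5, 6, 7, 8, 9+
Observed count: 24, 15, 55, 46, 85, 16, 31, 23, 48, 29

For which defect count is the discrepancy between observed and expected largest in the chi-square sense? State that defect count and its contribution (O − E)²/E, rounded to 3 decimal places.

cat         O        E   (O−E)²/E
0          24       20     0.8000
1          15       13     0.3077
2          55       53     0.0755
3          46       41     0.6098
4          85       74     1.6351
5          16       13     0.6923
6          31       37     0.9730
7          23       30     1.6333
8          48       63     3.5714
9+         29       28     0.0357
The largest term is for 8: 3.571.

8, 3.571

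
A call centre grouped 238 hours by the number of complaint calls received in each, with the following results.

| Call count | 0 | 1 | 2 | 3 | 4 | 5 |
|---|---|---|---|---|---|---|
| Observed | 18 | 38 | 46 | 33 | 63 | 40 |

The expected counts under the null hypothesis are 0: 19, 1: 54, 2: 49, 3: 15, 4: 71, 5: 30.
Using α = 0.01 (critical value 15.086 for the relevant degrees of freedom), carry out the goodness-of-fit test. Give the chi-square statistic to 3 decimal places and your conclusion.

0: (18 − 19)²/19 = 1/19 = 0.0526
1: (38 − 54)²/54 = 256/54 = 4.7407
2: (46 − 49)²/49 = 9/49 = 0.1837
3: (33 − 15)²/15 = 324/15 = 21.6000
4: (63 − 71)²/71 = 64/71 = 0.9014
5: (40 − 30)²/30 = 100/30 = 3.3333
Sum = 30.812
df = 5. Since 30.812 > 15.086, we reject H₀.

30.812; reject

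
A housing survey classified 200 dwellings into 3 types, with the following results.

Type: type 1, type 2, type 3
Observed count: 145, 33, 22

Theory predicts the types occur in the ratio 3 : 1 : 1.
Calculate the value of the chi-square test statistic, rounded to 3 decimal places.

14.533

Ratio total = 5. Expected counts: 200×3/5 = 120, 200×1/5 = 40, 200×1/5 = 40.
cat         O        E   (O−E)²/E
type 1    145      120     5.2083
type 2     33       40     1.2250
type 3     22       40     8.1000
Sum = 14.533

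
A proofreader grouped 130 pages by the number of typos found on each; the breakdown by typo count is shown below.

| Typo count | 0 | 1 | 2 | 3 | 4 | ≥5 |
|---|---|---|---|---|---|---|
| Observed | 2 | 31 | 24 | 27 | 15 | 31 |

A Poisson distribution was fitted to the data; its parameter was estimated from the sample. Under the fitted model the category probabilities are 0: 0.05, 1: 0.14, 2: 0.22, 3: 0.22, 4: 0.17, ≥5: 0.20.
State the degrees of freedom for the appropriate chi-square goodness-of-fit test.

4

There are k = 6 categories and 1 parameter estimated from the data, so df = 6 − 1 − 1 = 4.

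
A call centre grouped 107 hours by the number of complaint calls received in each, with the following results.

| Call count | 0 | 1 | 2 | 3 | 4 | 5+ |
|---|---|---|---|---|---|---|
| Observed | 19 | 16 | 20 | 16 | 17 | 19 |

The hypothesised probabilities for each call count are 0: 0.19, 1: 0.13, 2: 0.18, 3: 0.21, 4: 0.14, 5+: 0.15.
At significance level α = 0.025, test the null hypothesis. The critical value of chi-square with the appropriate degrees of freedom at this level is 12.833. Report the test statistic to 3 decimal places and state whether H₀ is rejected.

Expected counts E_i = n·p_i: 107×0.19 = 20.33, 107×0.13 = 13.91, 107×0.18 = 19.26, 107×0.21 = 22.47, 107×0.14 = 14.98, 107×0.15 = 16.05.
0: (19 − 20.33)²/20.33 = 1.7689/20.33 = 0.0870
1: (16 − 13.91)²/13.91 = 4.3681/13.91 = 0.3140
2: (20 − 19.26)²/19.26 = 0.5476/19.26 = 0.0284
3: (16 − 22.47)²/22.47 = 41.8609/22.47 = 1.8630
4: (17 − 14.98)²/14.98 = 4.0804/14.98 = 0.2724
5+: (19 − 16.05)²/16.05 = 8.7025/16.05 = 0.5422
Sum = 3.107
df = 5. Since 3.107 < 12.833, we do not reject H₀.

3.107; do not reject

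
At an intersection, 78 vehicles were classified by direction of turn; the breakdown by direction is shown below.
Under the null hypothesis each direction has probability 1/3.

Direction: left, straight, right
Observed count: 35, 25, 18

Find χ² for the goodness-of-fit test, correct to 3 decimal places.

Expected count for each of the 3 categories: 78/3 = 26.
left: (35 − 26)²/26 = 81/26 = 3.1154
straight: (25 − 26)²/26 = 1/26 = 0.0385
right: (18 − 26)²/26 = 64/26 = 2.4615
Sum = 5.615

5.615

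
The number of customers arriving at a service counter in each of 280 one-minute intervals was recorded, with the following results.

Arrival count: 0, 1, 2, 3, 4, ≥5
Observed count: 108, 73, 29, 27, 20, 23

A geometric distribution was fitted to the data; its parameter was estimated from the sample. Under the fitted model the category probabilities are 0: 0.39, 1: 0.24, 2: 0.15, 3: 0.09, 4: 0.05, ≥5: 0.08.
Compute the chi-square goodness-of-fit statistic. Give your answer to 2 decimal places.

Expected counts E_i = n·p_i: 280×0.39 = 109.2, 280×0.24 = 67.2, 280×0.15 = 42, 280×0.09 = 25.2, 280×0.05 = 14, 280×0.08 = 22.4.
0: (108 − 109.2)²/109.2 = 1.44/109.2 = 0.013
1: (73 − 67.2)²/67.2 = 33.64/67.2 = 0.501
2: (29 − 42)²/42 = 169/42 = 4.024
3: (27 − 25.2)²/25.2 = 3.24/25.2 = 0.129
4: (20 − 14)²/14 = 36/14 = 2.571
≥5: (23 − 22.4)²/22.4 = 0.36/22.4 = 0.016
Sum = 7.25

7.25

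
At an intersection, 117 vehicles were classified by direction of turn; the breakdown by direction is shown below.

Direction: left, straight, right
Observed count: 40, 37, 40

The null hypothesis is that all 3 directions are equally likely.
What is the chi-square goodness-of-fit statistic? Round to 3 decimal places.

0.154

Expected count for each of the 3 categories: 117/3 = 39.
left: (40 − 39)²/39 = 1/39 = 0.0256
straight: (37 − 39)²/39 = 4/39 = 0.1026
right: (40 − 39)²/39 = 1/39 = 0.0256
Sum = 0.154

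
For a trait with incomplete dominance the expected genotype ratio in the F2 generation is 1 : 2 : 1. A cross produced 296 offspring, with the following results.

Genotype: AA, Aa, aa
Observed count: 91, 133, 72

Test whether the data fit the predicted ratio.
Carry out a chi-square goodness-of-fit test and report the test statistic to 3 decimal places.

Ratio total = 4. Expected counts: 296×1/4 = 74, 296×2/4 = 148, 296×1/4 = 74.
cat         O        E   (O−E)²/E
AA         91       74     3.9054
Aa        133      148     1.5203
aa         72       74     0.0541
Sum = 5.480

5.480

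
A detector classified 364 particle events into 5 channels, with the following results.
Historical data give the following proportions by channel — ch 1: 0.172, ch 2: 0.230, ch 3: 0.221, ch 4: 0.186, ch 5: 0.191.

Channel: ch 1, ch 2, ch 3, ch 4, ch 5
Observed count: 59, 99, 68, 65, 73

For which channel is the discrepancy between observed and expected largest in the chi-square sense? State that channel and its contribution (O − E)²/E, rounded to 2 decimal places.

ch 2, 2.79

Expected counts E_i = n·p_i: 364×0.172 = 62.608, 364×0.230 = 83.72, 364×0.221 = 80.444, 364×0.186 = 67.704, 364×0.191 = 69.524.
cat         O        E   (O−E)²/E
ch 1       59   62.608      0.208
ch 2       99    83.72      2.789
ch 3       68   80.444      1.925
ch 4       65   67.704      0.108
ch 5       73   69.524      0.174
The largest term is for ch 2: 2.79.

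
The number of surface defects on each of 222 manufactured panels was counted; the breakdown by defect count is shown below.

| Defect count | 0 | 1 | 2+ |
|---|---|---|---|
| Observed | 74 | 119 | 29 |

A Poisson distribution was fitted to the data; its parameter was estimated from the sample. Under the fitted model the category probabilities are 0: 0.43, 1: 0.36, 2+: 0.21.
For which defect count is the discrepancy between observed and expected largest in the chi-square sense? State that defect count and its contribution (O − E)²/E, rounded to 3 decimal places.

Expected counts E_i = n·p_i: 222×0.43 = 95.46, 222×0.36 = 79.92, 222×0.21 = 46.62.
χ² = (74−95.46)²/95.46 + (119−79.92)²/79.92 + (29−46.62)²/46.62
   = 4.8243 + 19.1097 + 6.6595
The largest term is for 1: 19.110.

1, 19.110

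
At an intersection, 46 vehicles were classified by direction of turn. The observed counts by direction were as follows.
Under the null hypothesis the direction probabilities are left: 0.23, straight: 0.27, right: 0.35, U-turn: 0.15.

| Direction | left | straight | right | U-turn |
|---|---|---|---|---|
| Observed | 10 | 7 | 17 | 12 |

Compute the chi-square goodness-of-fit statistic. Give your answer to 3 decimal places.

Expected counts E_i = n·p_i: 46×0.23 = 10.58, 46×0.27 = 12.42, 46×0.35 = 16.1, 46×0.15 = 6.9.
left: (10 − 10.58)²/10.58 = 0.3364/10.58 = 0.0318
straight: (7 − 12.42)²/12.42 = 29.3764/12.42 = 2.3652
right: (17 − 16.1)²/16.1 = 0.81/16.1 = 0.0503
U-turn: (12 − 6.9)²/6.9 = 26.01/6.9 = 3.7696
Sum = 6.217

6.217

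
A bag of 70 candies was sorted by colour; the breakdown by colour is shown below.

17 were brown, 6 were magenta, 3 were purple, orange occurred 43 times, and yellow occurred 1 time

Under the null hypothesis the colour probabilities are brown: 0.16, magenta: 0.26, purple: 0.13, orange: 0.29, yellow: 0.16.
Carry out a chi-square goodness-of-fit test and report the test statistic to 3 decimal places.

Expected counts E_i = n·p_i: 70×0.16 = 11.2, 70×0.26 = 18.2, 70×0.13 = 9.1, 70×0.29 = 20.3, 70×0.16 = 11.2.
brown: (17 − 11.2)²/11.2 = 33.64/11.2 = 3.0036
magenta: (6 − 18.2)²/18.2 = 148.84/18.2 = 8.1780
purple: (3 − 9.1)²/9.1 = 37.21/9.1 = 4.0890
orange: (43 − 20.3)²/20.3 = 515.29/20.3 = 25.3837
yellow: (1 − 11.2)²/11.2 = 104.04/11.2 = 9.2893
Sum = 49.944

49.944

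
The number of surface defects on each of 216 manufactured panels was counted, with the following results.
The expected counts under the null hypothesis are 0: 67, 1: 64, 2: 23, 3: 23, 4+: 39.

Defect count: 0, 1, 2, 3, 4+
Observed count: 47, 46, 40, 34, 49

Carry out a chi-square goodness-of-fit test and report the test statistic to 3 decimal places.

0: (47 − 67)²/67 = 400/67 = 5.9701
1: (46 − 64)²/64 = 324/64 = 5.0625
2: (40 − 23)²/23 = 289/23 = 12.5652
3: (34 − 23)²/23 = 121/23 = 5.2609
4+: (49 − 39)²/39 = 100/39 = 2.5641
Sum = 31.423

31.423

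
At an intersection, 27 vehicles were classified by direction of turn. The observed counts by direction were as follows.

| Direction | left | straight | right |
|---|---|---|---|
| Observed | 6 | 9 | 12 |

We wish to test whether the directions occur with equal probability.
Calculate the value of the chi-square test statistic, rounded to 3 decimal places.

2.000

Under H₀ each category has probability 1/3, so each expected count is 27/3 = 9.
χ² = (6−9)²/9 + (9−9)²/9 + (12−9)²/9
   = 1.0000 + 0.0000 + 1.0000
Sum = 2.000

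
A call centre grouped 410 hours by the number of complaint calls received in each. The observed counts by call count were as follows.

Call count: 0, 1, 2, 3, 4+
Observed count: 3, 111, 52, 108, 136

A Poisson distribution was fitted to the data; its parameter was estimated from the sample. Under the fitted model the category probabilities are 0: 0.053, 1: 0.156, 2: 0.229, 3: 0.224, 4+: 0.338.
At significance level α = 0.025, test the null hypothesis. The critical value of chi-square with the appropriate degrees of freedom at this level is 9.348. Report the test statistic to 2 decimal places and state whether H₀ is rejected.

Expected counts E_i = n·p_i: 410×0.053 = 21.73, 410×0.156 = 63.96, 410×0.229 = 93.89, 410×0.224 = 91.84, 410×0.338 = 138.58.
0: (3 − 21.73)²/21.73 = 350.8129/21.73 = 16.144
1: (111 − 63.96)²/63.96 = 2212.7616/63.96 = 34.596
2: (52 − 93.89)²/93.89 = 1754.7721/93.89 = 18.690
3: (108 − 91.84)²/91.84 = 261.1456/91.84 = 2.843
4+: (136 − 138.58)²/138.58 = 6.6564/138.58 = 0.048
Sum = 72.32
df = 3. Since 72.32 > 9.348, we reject H₀.

72.32; reject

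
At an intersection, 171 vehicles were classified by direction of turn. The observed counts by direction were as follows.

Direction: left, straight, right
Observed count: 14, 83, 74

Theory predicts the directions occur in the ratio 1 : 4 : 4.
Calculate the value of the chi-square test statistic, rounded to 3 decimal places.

2.013

Ratio total = 9. Expected counts: 171×1/9 = 19, 171×4/9 = 76, 171×4/9 = 76.
cat           O        E   (O−E)²/E
left         14       19     1.3158
straight     83       76     0.6447
right        74       76     0.0526
Sum = 2.013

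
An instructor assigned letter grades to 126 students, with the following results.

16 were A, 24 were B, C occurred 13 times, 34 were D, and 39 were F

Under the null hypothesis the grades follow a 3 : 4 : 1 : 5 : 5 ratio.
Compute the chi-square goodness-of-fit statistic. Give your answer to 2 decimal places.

Ratio total = 18. Expected counts: 126×3/18 = 21, 126×4/18 = 28, 126×1/18 = 7, 126×5/18 = 35, 126×5/18 = 35.
cat         O        E   (O−E)²/E
A          16       21      1.190
B          24       28      0.571
C          13        7      5.143
D          34       35      0.029
F          39       35      0.457
Sum = 7.39

7.39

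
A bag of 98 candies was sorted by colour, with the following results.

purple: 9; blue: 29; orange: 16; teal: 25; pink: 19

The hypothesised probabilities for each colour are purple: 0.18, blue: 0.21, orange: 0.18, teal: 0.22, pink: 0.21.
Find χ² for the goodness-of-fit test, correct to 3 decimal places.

8.499

Expected counts E_i = n·p_i: 98×0.18 = 17.64, 98×0.21 = 20.58, 98×0.18 = 17.64, 98×0.22 = 21.56, 98×0.21 = 20.58.
purple: (9 − 17.64)²/17.64 = 74.6496/17.64 = 4.2318
blue: (29 − 20.58)²/20.58 = 70.8964/20.58 = 3.4449
orange: (16 − 17.64)²/17.64 = 2.6896/17.64 = 0.1525
teal: (25 − 21.56)²/21.56 = 11.8336/21.56 = 0.5489
pink: (19 − 20.58)²/20.58 = 2.4964/20.58 = 0.1213
Sum = 8.499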